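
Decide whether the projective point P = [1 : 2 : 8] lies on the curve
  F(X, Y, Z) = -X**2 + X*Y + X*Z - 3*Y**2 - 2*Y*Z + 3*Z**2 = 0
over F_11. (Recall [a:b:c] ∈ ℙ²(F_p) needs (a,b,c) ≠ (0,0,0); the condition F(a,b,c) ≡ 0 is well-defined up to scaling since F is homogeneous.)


F(1,2,8) ≡ 3 (mod 11); P is NOT on the curve.

Evaluate F(1, 2, 8) term-by-term (mod 11).
  -X**2 ↦ -1·1·1·1 = -1
  X*Y ↦ 1·1·2·1 = 2
  X*Z ↦ 1·1·1·8 = 8
  -3*Y**2 ↦ -3·1·4·1 = -12
  -2*Y*Z ↦ -2·1·2·8 = -32
  3*Z**2 ↦ 3·1·1·64 = 192
Sum: F(1, 2, 8) = (-1) + (2) + (8) + (-12) + (-32) + (192) = 157.
Reducing mod 11: 157 ≡ 3 (mod 11).
Since F(a, b, c) ≡ 3 ≠ 0 (mod 11), P does NOT lie on the curve.


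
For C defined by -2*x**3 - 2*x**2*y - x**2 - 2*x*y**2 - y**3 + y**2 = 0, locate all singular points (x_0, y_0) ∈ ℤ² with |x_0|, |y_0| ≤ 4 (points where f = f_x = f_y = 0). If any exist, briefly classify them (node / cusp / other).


Singular points: {(0, 0)}; classification: node.

Compute partial derivatives:
  f_x = -6*x**2 - 4*x*y - 2*x - 2*y**2.
  f_y = -2*x**2 - 4*x*y - 3*y**2 + 2*y.
Scan x_0 ∈ {−4, ..., 4}. For each x_0, f_y(x_0, y) is a polynomial in y; find its integer roots y ∈ {−4, ..., 4}, then test f_x and f at those candidates.
  x = -4: f_y(-4, y) = -3*y**2 + 18*y - 32; no integer root y with |y| ≤ 4.
  x = -3: f_y(-3, y) = -3*y**2 + 14*y - 18; no integer root y with |y| ≤ 4.
  x = -2: f_y(-2, y) = -3*y**2 + 10*y - 8; vanishes at y ∈ {2}. (-2, 2): f_x = -12 ≠ 0.
  x = -1: f_y(-1, y) = -3*y**2 + 6*y - 2; no integer root y with |y| ≤ 4.
  x = 0: f_y(0, y) = -3*y**2 + 2*y; vanishes at y ∈ {0}. (0, 0): f_x = 0, f = 0 — SINGULAR.
  x = 1: f_y(1, y) = -3*y**2 - 2*y - 2; no integer root y with |y| ≤ 4.
  x = 2: f_y(2, y) = -3*y**2 - 6*y - 8; no integer root y with |y| ≤ 4.
  x = 3: f_y(3, y) = -3*y**2 - 10*y - 18; no integer root y with |y| ≤ 4.
  x = 4: f_y(4, y) = -3*y**2 - 14*y - 32; no integer root y with |y| ≤ 4.
Only singular point on the grid: (0, 0).
Classify: substitute x = 0 + u, y = 0 + v and expand: f = -2*u**3 - 2*u**2*v - u**2 - 2*u*v**2 - v**3 + v**2.
No constant or linear terms (consistent with a singular point). Quadratic part: -u**2 + v**2. Cubic part: -2*u**3 - 2*u**2*v - 2*u*v**2 - v**3.
The quadratic part v**2 - u**2 = (v − u)(v + u) splits into two distinct linear factors, so there are two distinct tangent lines y − 0 = ±(x − 0) — this is a node (ordinary double point).
Classification: node.


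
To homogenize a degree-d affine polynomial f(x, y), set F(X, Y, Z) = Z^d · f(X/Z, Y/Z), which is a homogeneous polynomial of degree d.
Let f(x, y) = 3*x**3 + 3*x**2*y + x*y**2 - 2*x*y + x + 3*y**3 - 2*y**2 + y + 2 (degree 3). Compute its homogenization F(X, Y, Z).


F(X, Y, Z) = 3*X**3 + 3*X**2*Y + X*Y**2 - 2*X*Y*Z + X*Z**2 + 3*Y**3 - 2*Y**2*Z + Y*Z**2 + 2*Z**3

deg(f) = 3.
Substitute x = X/Z, y = Y/Z into f, then multiply by Z^3.
  monomial 3·x^3·y^0 ↦ 3·X^3·Y^0·Z^0.
  monomial 3·x^2·y^1 ↦ 3·X^2·Y^1·Z^0.
  monomial 1·x^1·y^2 ↦ 1·X^1·Y^2·Z^0.
  monomial -2·x^1·y^1 ↦ -2·X^1·Y^1·Z^1.
  monomial 1·x^1·y^0 ↦ 1·X^1·Y^0·Z^2.
  monomial 3·x^0·y^3 ↦ 3·X^0·Y^3·Z^0.
  monomial -2·x^0·y^2 ↦ -2·X^0·Y^2·Z^1.
  monomial 1·x^0·y^1 ↦ 1·X^0·Y^1·Z^2.
  monomial 2·x^0·y^0 ↦ 2·X^0·Y^0·Z^3.
Collecting: F(X, Y, Z) = 3*X**3 + 3*X**2*Y + X*Y**2 - 2*X*Y*Z + X*Z**2 + 3*Y**3 - 2*Y**2*Z + Y*Z**2 + 2*Z**3.


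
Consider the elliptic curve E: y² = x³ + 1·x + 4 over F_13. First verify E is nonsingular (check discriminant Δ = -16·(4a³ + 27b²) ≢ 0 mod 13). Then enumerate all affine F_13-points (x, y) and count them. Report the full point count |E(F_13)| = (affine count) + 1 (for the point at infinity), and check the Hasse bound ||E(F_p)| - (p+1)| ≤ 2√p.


Affine points = {(0, 2), (0, 11), (2, 1), (2, 12), (5, 2), (5, 11), (7, 4), (7, 9), (8, 2), (8, 11), (9, 1), (9, 12), (10, 0)}; affine count = 13; |E(F_13)| = 14.

Discriminant check: Δ ∝ 4a³ + 27b² = 4·1³ + 27·4² = 4·1 + 27·16 ≡ 7 (mod 13). Nonzero ⇒ E is nonsingular.
For each x ∈ F_13, compute rhs = x³ + 1·x + 4 mod 13, then count y ∈ F_13 with y² ≡ rhs.
  x = 0: rhs = 4, matching y values: 2, 11 (2 points).
  x = 1: rhs = 6, matching y values: none (0 points).
  x = 2: rhs = 1, matching y values: 1, 12 (2 points).
  x = 3: rhs = 8, matching y values: none (0 points).
  x = 4: rhs = 7, matching y values: none (0 points).
  x = 5: rhs = 4, matching y values: 2, 11 (2 points).
  x = 6: rhs = 5, matching y values: none (0 points).
  x = 7: rhs = 3, matching y values: 4, 9 (2 points).
  x = 8: rhs = 4, matching y values: 2, 11 (2 points).
  x = 9: rhs = 1, matching y values: 1, 12 (2 points).
  x = 10: rhs = 0, matching y values: 0 (1 points).
  x = 11: rhs = 7, matching y values: none (0 points).
  x = 12: rhs = 2, matching y values: none (0 points).
Total affine count: 13.
Full point count |E(F_13)| = 13 + 1 = 14.
Hasse bound: |14 − (13+1)| = |0| = 0 ≤ 2√13 ≈ 7.2111 ✓.


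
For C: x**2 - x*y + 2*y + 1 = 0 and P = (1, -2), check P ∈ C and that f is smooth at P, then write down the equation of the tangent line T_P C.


Tangent line at P: 4*x + y - 2 = 0.

Step 1: f(1, -2) = 0, so P lies on C.
Step 2: partial derivatives
  f_x(x, y) = 2*x - y, f_y(x, y) = 2 - x.
  f_x(P) = 4, f_y(P) = 1 (gradient nonzero, so P is smooth).
Step 3: tangent line at P: 4·(x − 1) + 1·(y − -2) = 0.
Expanding: 4*x + y - 2 = 0.


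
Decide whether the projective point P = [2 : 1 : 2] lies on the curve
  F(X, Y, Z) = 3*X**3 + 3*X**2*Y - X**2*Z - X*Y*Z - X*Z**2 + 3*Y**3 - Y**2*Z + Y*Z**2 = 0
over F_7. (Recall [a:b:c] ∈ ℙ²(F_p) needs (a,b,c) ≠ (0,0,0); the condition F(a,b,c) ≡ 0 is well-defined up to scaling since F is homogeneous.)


F(2,1,2) ≡ 0 (mod 7); P is on the curve.

Evaluate F(2, 1, 2) term-by-term (mod 7).
  3*X**3 ↦ 3·8·1·1 = 24
  3*X**2*Y ↦ 3·4·1·1 = 12
  -X**2*Z ↦ -1·4·1·2 = -8
  -X*Y*Z ↦ -1·2·1·2 = -4
  -X*Z**2 ↦ -1·2·1·4 = -8
  3*Y**3 ↦ 3·1·1·1 = 3
  -Y**2*Z ↦ -1·1·1·2 = -2
  Y*Z**2 ↦ 1·1·1·4 = 4
Sum: F(2, 1, 2) = (24) + (12) + (-8) + (-4) + (-8) + (3) + (-2) + (4) = 21.
Reducing mod 7: 21 ≡ 0 (mod 7).
Since F(a, b, c) ≡ 0 (mod 7), P lies on the curve.


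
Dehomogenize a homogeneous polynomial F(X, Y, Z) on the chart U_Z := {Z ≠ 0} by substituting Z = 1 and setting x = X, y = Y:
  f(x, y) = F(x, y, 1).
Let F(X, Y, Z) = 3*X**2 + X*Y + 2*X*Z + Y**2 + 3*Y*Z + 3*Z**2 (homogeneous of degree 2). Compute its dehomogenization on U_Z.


f(x, y) = 3*x**2 + x*y + 2*x + y**2 + 3*y + 3

On U_Z we set Z = 1. Each monomial c·X^i·Y^j·Z^k in F becomes c·x^i·y^j·1^k = c·x^i·y^j.
Substituting Z = 1: F(X, Y, 1) = 3*x**2 + x*y + 2*x + y**2 + 3*y + 3.
Note: deg(f) ≤ deg(F) = 2; strict inequality happens when F is divisible by Z (lost terms).


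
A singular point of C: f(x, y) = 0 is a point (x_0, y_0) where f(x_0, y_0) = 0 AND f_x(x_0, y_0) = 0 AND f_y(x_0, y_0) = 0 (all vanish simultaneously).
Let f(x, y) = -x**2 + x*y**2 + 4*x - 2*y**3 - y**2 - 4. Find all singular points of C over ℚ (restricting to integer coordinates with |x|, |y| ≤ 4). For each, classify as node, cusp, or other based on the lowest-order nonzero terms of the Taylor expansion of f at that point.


Singular points: {(2, 0)}; classification: node.

Compute partial derivatives:
  f_x = -2*x + y**2 + 4.
  f_y = 2*x*y - 6*y**2 - 2*y.
Scan x_0 ∈ {−4, ..., 4}. For each x_0, f_y(x_0, y) is a polynomial in y; find its integer roots y ∈ {−4, ..., 4}, then test f_x and f at those candidates.
  x = -4: f_y(-4, y) = -6*y**2 - 10*y; vanishes at y ∈ {0}. (-4, 0): f_x = 12 ≠ 0.
  x = -3: f_y(-3, y) = -6*y**2 - 8*y; vanishes at y ∈ {0}. (-3, 0): f_x = 10 ≠ 0.
  x = -2: f_y(-2, y) = -6*y**2 - 6*y; vanishes at y ∈ {-1, 0}. (-2, -1): f_x = 9 ≠ 0; (-2, 0): f_x = 8 ≠ 0.
  x = -1: f_y(-1, y) = -6*y**2 - 4*y; vanishes at y ∈ {0}. (-1, 0): f_x = 6 ≠ 0.
  x = 0: f_y(0, y) = -6*y**2 - 2*y; vanishes at y ∈ {0}. (0, 0): f_x = 4 ≠ 0.
  x = 1: f_y(1, y) = -6*y**2; vanishes at y ∈ {0}. (1, 0): f_x = 2 ≠ 0.
  x = 2: f_y(2, y) = -6*y**2 + 2*y; vanishes at y ∈ {0}. (2, 0): f_x = 0, f = 0 — SINGULAR.
  x = 3: f_y(3, y) = -6*y**2 + 4*y; vanishes at y ∈ {0}. (3, 0): f_x = -2 ≠ 0.
  x = 4: f_y(4, y) = -6*y**2 + 6*y; vanishes at y ∈ {0, 1}. (4, 0): f_x = -4 ≠ 0; (4, 1): f_x = -3 ≠ 0.
Only singular point on the grid: (2, 0).
Classify: substitute x = 2 + u, y = 0 + v and expand: f = -u**2 + u*v**2 - 2*v**3 + v**2.
No constant or linear terms (consistent with a singular point). Quadratic part: -u**2 + v**2. Cubic part: u*v**2 - 2*v**3.
The quadratic part v**2 - u**2 = (v − u)(v + u) splits into two distinct linear factors, so there are two distinct tangent lines y − 0 = ±(x − 2) — this is a node (ordinary double point).
Classification: node.


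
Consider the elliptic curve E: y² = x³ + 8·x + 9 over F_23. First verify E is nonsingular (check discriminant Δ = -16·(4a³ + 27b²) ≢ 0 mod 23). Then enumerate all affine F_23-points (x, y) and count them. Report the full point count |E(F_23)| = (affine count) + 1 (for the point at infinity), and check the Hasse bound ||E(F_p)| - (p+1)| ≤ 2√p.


Affine points = {(0, 3), (0, 20), (1, 8), (1, 15), (4, 6), (4, 17), (5, 6), (5, 17), (10, 10), (10, 13), (11, 5), (11, 18), (12, 4), (12, 19), (14, 6), (14, 17), (15, 10), (15, 13), (16, 1), (16, 22), (20, 2), (20, 21), (21, 10), (21, 13), (22, 0)}; affine count = 25; |E(F_23)| = 26.

Discriminant check: Δ ∝ 4a³ + 27b² = 4·8³ + 27·9² = 4·512 + 27·81 ≡ 3 (mod 23). Nonzero ⇒ E is nonsingular.
For each x ∈ F_23, compute rhs = x³ + 8·x + 9 mod 23, then count y ∈ F_23 with y² ≡ rhs.
  x = 0: rhs = 9, matching y values: 3, 20 (2 points).
  x = 1: rhs = 18, matching y values: 8, 15 (2 points).
  x = 2: rhs = 10, matching y values: none (0 points).
  x = 3: rhs = 14, matching y values: none (0 points).
  x = 4: rhs = 13, matching y values: 6, 17 (2 points).
  x = 5: rhs = 13, matching y values: 6, 17 (2 points).
  x = 6: rhs = 20, matching y values: none (0 points).
  x = 7: rhs = 17, matching y values: none (0 points).
  x = 8: rhs = 10, matching y values: none (0 points).
  x = 9: rhs = 5, matching y values: none (0 points).
  x = 10: rhs = 8, matching y values: 10, 13 (2 points).
  x = 11: rhs = 2, matching y values: 5, 18 (2 points).
  x = 12: rhs = 16, matching y values: 4, 19 (2 points).
  x = 13: rhs = 10, matching y values: none (0 points).
  x = 14: rhs = 13, matching y values: 6, 17 (2 points).
  x = 15: rhs = 8, matching y values: 10, 13 (2 points).
  x = 16: rhs = 1, matching y values: 1, 22 (2 points).
  x = 17: rhs = 21, matching y values: none (0 points).
  x = 18: rhs = 5, matching y values: none (0 points).
  x = 19: rhs = 5, matching y values: none (0 points).
  x = 20: rhs = 4, matching y values: 2, 21 (2 points).
  x = 21: rhs = 8, matching y values: 10, 13 (2 points).
  x = 22: rhs = 0, matching y values: 0 (1 points).
Total affine count: 25.
Full point count |E(F_23)| = 25 + 1 = 26.
Hasse bound: |26 − (23+1)| = |2| = 2 ≤ 2√23 ≈ 9.5917 ✓.


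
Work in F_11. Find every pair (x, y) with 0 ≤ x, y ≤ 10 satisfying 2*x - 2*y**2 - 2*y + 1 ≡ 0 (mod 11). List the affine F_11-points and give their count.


Affine F_11-points: {(0, 2), (0, 8), (2, 5), (3, 4), (3, 6), (5, 0), (5, 10), (6, 3), (6, 7), (7, 1), (7, 9)}; count = 11.

For each of the 121 pairs (x, y) ∈ F_11², evaluate f(x, y) mod 11. Record the zeros.
  x = 0: [0↦1, 1↦8, 2↦0, 3↦10, 4↦5, 5↦7, 6↦5, 7↦10, 8↦0, 9↦8, 10↦1]  zeros at y ∈ {2, 8}
  x = 1: [0↦3, 1↦10, 2↦2, 3↦1, 4↦7, 5↦9, 6↦7, 7↦1, 8↦2, 9↦10, 10↦3]  zeros at y ∈ ∅
  x = 2: [0↦5, 1↦1, 2↦4, 3↦3, 4↦9, 5↦0, 6↦9, 7↦3, 8↦4, 9↦1, 10↦5]  zeros at y ∈ {5}
  x = 3: [0↦7, 1↦3, 2↦6, 3↦5, 4↦0, 5↦2, 6↦0, 7↦5, 8↦6, 9↦3, 10↦7]  zeros at y ∈ {4, 6}
  x = 4: [0↦9, 1↦5, 2↦8, 3↦7, 4↦2, 5↦4, 6↦2, 7↦7, 8↦8, 9↦5, 10↦9]  zeros at y ∈ ∅
  x = 5: [0↦0, 1↦7, 2↦10, 3↦9, 4↦4, 5↦6, 6↦4, 7↦9, 8↦10, 9↦7, 10↦0]  zeros at y ∈ {0, 10}
  x = 6: [0↦2, 1↦9, 2↦1, 3↦0, 4↦6, 5↦8, 6↦6, 7↦0, 8↦1, 9↦9, 10↦2]  zeros at y ∈ {3, 7}
  x = 7: [0↦4, 1↦0, 2↦3, 3↦2, 4↦8, 5↦10, 6↦8, 7↦2, 8↦3, 9↦0, 10↦4]  zeros at y ∈ {1, 9}
  x = 8: [0↦6, 1↦2, 2↦5, 3↦4, 4↦10, 5↦1, 6↦10, 7↦4, 8↦5, 9↦2, 10↦6]  zeros at y ∈ ∅
  x = 9: [0↦8, 1↦4, 2↦7, 3↦6, 4↦1, 5↦3, 6↦1, 7↦6, 8↦7, 9↦4, 10↦8]  zeros at y ∈ ∅
  x = 10: [0↦10, 1↦6, 2↦9, 3↦8, 4↦3, 5↦5, 6↦3, 7↦8, 8↦9, 9↦6, 10↦10]  zeros at y ∈ ∅
Collecting zeros: affine points = {(0, 2), (0, 8), (2, 5), (3, 4), (3, 6), (5, 0), (5, 10), (6, 3), (6, 7), (7, 1), (7, 9)}.
Total count |C(F_11)_aff| = 11.


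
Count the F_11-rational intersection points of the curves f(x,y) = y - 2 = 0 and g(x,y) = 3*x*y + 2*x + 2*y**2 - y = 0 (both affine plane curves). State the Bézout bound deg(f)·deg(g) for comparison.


Common zeros: {(2, 2)}; count = 1; Bézout bound = 2.

deg(f) = 1, deg(g) = 2, so Bézout bound = 2.
Scan x ∈ F_11. For each x, list the y ∈ F_11 with f(x, y) ≡ 0 and those with g(x, y) ≡ 0 (mod 11); the common zeros in that column are the intersection.
  x = 0: f ≡ 0 at y ∈ {2}; g ≡ 0 at y ∈ {0, 6}; common: ∅.
  x = 1: f ≡ 0 at y ∈ {2}; g ≡ 0 at y ∈ ∅; common: ∅.
  x = 2: f ≡ 0 at y ∈ {2}; g ≡ 0 at y ∈ {1, 2}; common: {2}.
  x = 3: f ≡ 0 at y ∈ {2}; g ≡ 0 at y ∈ {8, 10}; common: ∅.
  x = 4: f ≡ 0 at y ∈ {2}; g ≡ 0 at y ∈ ∅; common: ∅.
  x = 5: f ≡ 0 at y ∈ {2}; g ≡ 0 at y ∈ ∅; common: ∅.
  x = 6: f ≡ 0 at y ∈ {2}; g ≡ 0 at y ∈ ∅; common: ∅.
  x = 7: f ≡ 0 at y ∈ {2}; g ≡ 0 at y ∈ ∅; common: ∅.
  x = 8: f ≡ 0 at y ∈ {2}; g ≡ 0 at y ∈ {7, 9}; common: ∅.
  x = 9: f ≡ 0 at y ∈ {2}; g ≡ 0 at y ∈ {4, 5}; common: ∅.
  x = 10: f ≡ 0 at y ∈ {2}; g ≡ 0 at y ∈ ∅; common: ∅.
Collecting: common zeros = {(2, 2)}, so the count is 1.
Comparison with the Bézout bound: 1 ≤ 2 = deg(f)·deg(g), as expected for curves with no common component (the affine F_11-count falls short of the bound because intersections may lie at infinity, over extension fields, or carry multiplicity).


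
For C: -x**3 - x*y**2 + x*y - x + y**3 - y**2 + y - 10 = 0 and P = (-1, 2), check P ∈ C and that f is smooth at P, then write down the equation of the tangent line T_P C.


Tangent line at P: -6*x + 12*y - 30 = 0.

Step 1: f(-1, 2) = 0, so P lies on C.
Step 2: partial derivatives
  f_x(x, y) = -3*x**2 - y**2 + y - 1, f_y(x, y) = -2*x*y + x + 3*y**2 - 2*y + 1.
  f_x(P) = -6, f_y(P) = 12 (gradient nonzero, so P is smooth).
Step 3: tangent line at P: -6·(x − -1) + 12·(y − 2) = 0.
Expanding: -6*x + 12*y - 30 = 0.


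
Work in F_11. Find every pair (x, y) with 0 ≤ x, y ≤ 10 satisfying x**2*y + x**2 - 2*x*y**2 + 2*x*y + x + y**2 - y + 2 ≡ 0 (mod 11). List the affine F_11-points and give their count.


Affine F_11-points: {(0, 5), (0, 7), (1, 5), (1, 8), (3, 2), (3, 3), (4, 0), (4, 8), (5, 6), (5, 10), (6, 0), (8, 3), (9, 2), (9, 7)}; count = 14.

For each of the 121 pairs (x, y) ∈ F_11², evaluate f(x, y) mod 11. Record the zeros.
  x = 0: [0↦2, 1↦2, 2↦4, 3↦8, 4↦3, 5↦0, 6↦10, 7↦0, 8↦3, 9↦8, 10↦4]  zeros at y ∈ {5, 7}
  x = 1: [0↦4, 1↦5, 2↦4, 3↦1, 4↦7, 5↦0, 6↦2, 7↦2, 8↦0, 9↦7, 10↦1]  zeros at y ∈ {5, 8}
  x = 2: [0↦8, 1↦1, 2↦10, 3↦2, 4↦10, 5↦1, 6↦8, 7↦9, 8↦4, 9↦4, 10↦9]  zeros at y ∈ ∅
  x = 3: [0↦3, 1↦1, 2↦0, 3↦0, 4↦1, 5↦3, 6↦6, 7↦10, 8↦4, 9↦10, 10↦6]  zeros at y ∈ {2, 3}
  x = 4: [0↦0, 1↦5, 2↦7, 3↦6, 4↦2, 5↦6, 6↦7, 7↦5, 8↦0, 9↦3, 10↦3]  zeros at y ∈ {0, 8}
  x = 5: [0↦10, 1↦2, 2↦9, 3↦9, 4↦2, 5↦10, 6↦0, 7↦5, 8↦3, 9↦5, 10↦0]  zeros at y ∈ {6, 10}
  x = 6: [0↦0, 1↦3, 2↦6, 3↦9, 4↦1, 5↦4, 6↦7, 7↦10, 8↦2, 9↦5, 10↦8]  zeros at y ∈ {0}
  x = 7: [0↦3, 1↦8, 2↦9, 3↦6, 4↦10, 5↦10, 6↦6, 7↦9, 8↦8, 9↦3, 10↦5]  zeros at y ∈ ∅
  x = 8: [0↦8, 1↦6, 2↦7, 3↦0, 4↦7, 5↦6, 6↦8, 7↦2, 8↦10, 9↦10, 10↦2]  zeros at y ∈ {3}
  x = 9: [0↦4, 1↦8, 2↦0, 3↦2, 4↦3, 5↦3, 6↦2, 7↦0, 8↦8, 9↦4, 10↦10]  zeros at y ∈ {2, 7}
  x = 10: [0↦2, 1↦3, 2↦10, 3↦1, 4↦9, 5↦1, 6↦10, 7↦3, 8↦2, 9↦7, 10↦7]  zeros at y ∈ ∅
Collecting zeros: affine points = {(0, 5), (0, 7), (1, 5), (1, 8), (3, 2), (3, 3), (4, 0), (4, 8), (5, 6), (5, 10), (6, 0), (8, 3), (9, 2), (9, 7)}.
Total count |C(F_11)_aff| = 14.


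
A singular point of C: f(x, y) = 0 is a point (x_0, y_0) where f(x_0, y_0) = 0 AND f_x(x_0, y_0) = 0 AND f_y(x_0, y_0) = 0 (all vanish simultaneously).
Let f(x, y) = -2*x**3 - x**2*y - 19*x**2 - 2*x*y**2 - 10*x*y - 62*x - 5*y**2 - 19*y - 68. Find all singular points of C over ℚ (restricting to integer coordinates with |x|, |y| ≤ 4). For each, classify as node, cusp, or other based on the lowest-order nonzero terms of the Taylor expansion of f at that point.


Singular points: {(-3, -1)}; classification: cusp.

Compute partial derivatives:
  f_x = -6*x**2 - 2*x*y - 38*x - 2*y**2 - 10*y - 62.
  f_y = -x**2 - 4*x*y - 10*x - 10*y - 19.
Scan x_0 ∈ {−4, ..., 4}. For each x_0, f_y(x_0, y) is a polynomial in y; find its integer roots y ∈ {−4, ..., 4}, then test f_x and f at those candidates.
  x = -4: f_y(-4, y) = 6*y + 5; no integer root y with |y| ≤ 4.
  x = -3: f_y(-3, y) = 2*y + 2; vanishes at y ∈ {-1}. (-3, -1): f_x = 0, f = 0 — SINGULAR.
  x = -2: f_y(-2, y) = -2*y - 3; no integer root y with |y| ≤ 4.
  x = -1: f_y(-1, y) = -6*y - 10; no integer root y with |y| ≤ 4.
  x = 0: f_y(0, y) = -10*y - 19; no integer root y with |y| ≤ 4.
  x = 1: f_y(1, y) = -14*y - 30; no integer root y with |y| ≤ 4.
  x = 2: f_y(2, y) = -18*y - 43; no integer root y with |y| ≤ 4.
  x = 3: f_y(3, y) = -22*y - 58; no integer root y with |y| ≤ 4.
  x = 4: f_y(4, y) = -26*y - 75; no integer root y with |y| ≤ 4.
Only singular point on the grid: (-3, -1).
Classify: substitute x = -3 + u, y = -1 + v and expand: f = -2*u**3 - u**2*v - 2*u*v**2 + v**2.
No constant or linear terms (consistent with a singular point). Quadratic part: v**2. Cubic part: -2*u**3 - u**2*v - 2*u*v**2.
The quadratic part v**2 is a perfect square, so there is a single (double) tangent line v = 0, i.e. y = -1. Restricting the cubic part to that line (v = 0) leaves -2*u**3 ≠ 0, so f is not divisible by v and the branch is v² ≈ 2*u**3 to lowest order — this is a cusp.
Classification: cusp.


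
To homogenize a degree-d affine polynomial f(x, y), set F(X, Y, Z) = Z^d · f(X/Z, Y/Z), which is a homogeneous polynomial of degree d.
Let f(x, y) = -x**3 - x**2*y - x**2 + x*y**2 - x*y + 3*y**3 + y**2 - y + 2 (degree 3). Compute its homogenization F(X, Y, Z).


F(X, Y, Z) = -X**3 - X**2*Y - X**2*Z + X*Y**2 - X*Y*Z + 3*Y**3 + Y**2*Z - Y*Z**2 + 2*Z**3

deg(f) = 3.
Substitute x = X/Z, y = Y/Z into f, then multiply by Z^3.
  monomial -1·x^3·y^0 ↦ -1·X^3·Y^0·Z^0.
  monomial -1·x^2·y^1 ↦ -1·X^2·Y^1·Z^0.
  monomial -1·x^2·y^0 ↦ -1·X^2·Y^0·Z^1.
  monomial 1·x^1·y^2 ↦ 1·X^1·Y^2·Z^0.
  monomial -1·x^1·y^1 ↦ -1·X^1·Y^1·Z^1.
  monomial 3·x^0·y^3 ↦ 3·X^0·Y^3·Z^0.
  monomial 1·x^0·y^2 ↦ 1·X^0·Y^2·Z^1.
  monomial -1·x^0·y^1 ↦ -1·X^0·Y^1·Z^2.
  monomial 2·x^0·y^0 ↦ 2·X^0·Y^0·Z^3.
Collecting: F(X, Y, Z) = -X**3 - X**2*Y - X**2*Z + X*Y**2 - X*Y*Z + 3*Y**3 + Y**2*Z - Y*Z**2 + 2*Z**3.


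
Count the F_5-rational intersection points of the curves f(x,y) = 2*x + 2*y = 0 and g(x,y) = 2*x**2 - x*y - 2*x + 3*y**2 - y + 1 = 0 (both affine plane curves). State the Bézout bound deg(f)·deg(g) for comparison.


Common zeros: ∅; count = 0; Bézout bound = 2.

deg(f) = 1, deg(g) = 2, so Bézout bound = 2.
Scan x ∈ F_5. For each x, list the y ∈ F_5 with f(x, y) ≡ 0 and those with g(x, y) ≡ 0 (mod 5); the common zeros in that column are the intersection.
  x = 0: f ≡ 0 at y ∈ {0}; g ≡ 0 at y ∈ {3, 4}; common: ∅.
  x = 1: f ≡ 0 at y ∈ {4}; g ≡ 0 at y ∈ ∅; common: ∅.
  x = 2: f ≡ 0 at y ∈ {3}; g ≡ 0 at y ∈ {0, 1}; common: ∅.
  x = 3: f ≡ 0 at y ∈ {2}; g ≡ 0 at y ∈ {4}; common: ∅.
  x = 4: f ≡ 0 at y ∈ {1}; g ≡ 0 at y ∈ {0}; common: ∅.
Collecting: common zeros = ∅, so the count is 0.
Comparison with the Bézout bound: 0 ≤ 2 = deg(f)·deg(g), as expected for curves with no common component (the affine F_5-count falls short of the bound because intersections may lie at infinity, over extension fields, or carry multiplicity).


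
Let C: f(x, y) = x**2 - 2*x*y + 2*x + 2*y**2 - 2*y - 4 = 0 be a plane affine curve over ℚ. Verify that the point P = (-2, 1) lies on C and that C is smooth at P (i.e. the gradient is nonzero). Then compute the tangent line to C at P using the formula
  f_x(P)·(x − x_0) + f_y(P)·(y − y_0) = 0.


Tangent line at P: -4*x + 6*y - 14 = 0.

Step 1: f(-2, 1) = 0, so P lies on C.
Step 2: partial derivatives
  f_x(x, y) = 2*x - 2*y + 2, f_y(x, y) = -2*x + 4*y - 2.
  f_x(P) = -4, f_y(P) = 6 (gradient nonzero, so P is smooth).
Step 3: tangent line at P: -4·(x − -2) + 6·(y − 1) = 0.
Expanding: -4*x + 6*y - 14 = 0.


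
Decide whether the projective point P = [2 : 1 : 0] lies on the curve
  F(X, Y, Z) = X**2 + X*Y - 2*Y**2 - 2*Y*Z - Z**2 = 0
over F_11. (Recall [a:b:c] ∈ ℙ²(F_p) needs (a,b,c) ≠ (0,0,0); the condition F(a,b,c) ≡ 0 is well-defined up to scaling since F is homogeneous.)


F(2,1,0) ≡ 4 (mod 11); P is NOT on the curve.

Evaluate F(2, 1, 0) term-by-term (mod 11).
  X**2 ↦ 1·4·1·1 = 4
  X*Y ↦ 1·2·1·1 = 2
  -2*Y**2 ↦ -2·1·1·1 = -2
  -2*Y*Z ↦ -2·1·1·0 = 0
  -Z**2 ↦ -1·1·1·0 = 0
Sum: F(2, 1, 0) = (4) + (2) + (-2) + (0) + (0) = 4.
Reducing mod 11: 4 ≡ 4 (mod 11).
Since F(a, b, c) ≡ 4 ≠ 0 (mod 11), P does NOT lie on the curve.


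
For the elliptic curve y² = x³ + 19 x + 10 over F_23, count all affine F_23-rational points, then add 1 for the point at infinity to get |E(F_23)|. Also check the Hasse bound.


Affine points = {(3, 5), (3, 18), (4, 9), (4, 14), (5, 0), (6, 8), (6, 15), (7, 7), (7, 16), (9, 6), (9, 17), (10, 2), (10, 21), (11, 3), (11, 20), (13, 4), (13, 19), (15, 6), (15, 17), (17, 5), (17, 18), (19, 10), (19, 13), (20, 8), (20, 15), (22, 6), (22, 17)}; affine count = 27; |E(F_23)| = 28.

Discriminant check: Δ ∝ 4a³ + 27b² = 4·19³ + 27·10² = 4·6859 + 27·100 ≡ 6 (mod 23). Nonzero ⇒ E is nonsingular.
For each x ∈ F_23, compute rhs = x³ + 19·x + 10 mod 23, then count y ∈ F_23 with y² ≡ rhs.
  x = 0: rhs = 10, matching y values: none (0 points).
  x = 1: rhs = 7, matching y values: none (0 points).
  x = 2: rhs = 10, matching y values: none (0 points).
  x = 3: rhs = 2, matching y values: 5, 18 (2 points).
  x = 4: rhs = 12, matching y values: 9, 14 (2 points).
  x = 5: rhs = 0, matching y values: 0 (1 points).
  x = 6: rhs = 18, matching y values: 8, 15 (2 points).
  x = 7: rhs = 3, matching y values: 7, 16 (2 points).
  x = 8: rhs = 7, matching y values: none (0 points).
  x = 9: rhs = 13, matching y values: 6, 17 (2 points).
  x = 10: rhs = 4, matching y values: 2, 21 (2 points).
  x = 11: rhs = 9, matching y values: 3, 20 (2 points).
  x = 12: rhs = 11, matching y values: none (0 points).
  x = 13: rhs = 16, matching y values: 4, 19 (2 points).
  x = 14: rhs = 7, matching y values: none (0 points).
  x = 15: rhs = 13, matching y values: 6, 17 (2 points).
  x = 16: rhs = 17, matching y values: none (0 points).
  x = 17: rhs = 2, matching y values: 5, 18 (2 points).
  x = 18: rhs = 20, matching y values: none (0 points).
  x = 19: rhs = 8, matching y values: 10, 13 (2 points).
  x = 20: rhs = 18, matching y values: 8, 15 (2 points).
  x = 21: rhs = 10, matching y values: none (0 points).
  x = 22: rhs = 13, matching y values: 6, 17 (2 points).
Total affine count: 27.
Full point count |E(F_23)| = 27 + 1 = 28.
Hasse bound: |28 − (23+1)| = |4| = 4 ≤ 2√23 ≈ 9.5917 ✓.


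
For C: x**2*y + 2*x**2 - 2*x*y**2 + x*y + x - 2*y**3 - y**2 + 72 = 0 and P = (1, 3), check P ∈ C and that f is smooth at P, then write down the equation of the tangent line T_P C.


Tangent line at P: -4*x - 70*y + 214 = 0.

Step 1: f(1, 3) = 0, so P lies on C.
Step 2: partial derivatives
  f_x(x, y) = 2*x*y + 4*x - 2*y**2 + y + 1, f_y(x, y) = x**2 - 4*x*y + x - 6*y**2 - 2*y.
  f_x(P) = -4, f_y(P) = -70 (gradient nonzero, so P is smooth).
Step 3: tangent line at P: -4·(x − 1) + -70·(y − 3) = 0.
Expanding: -4*x - 70*y + 214 = 0.


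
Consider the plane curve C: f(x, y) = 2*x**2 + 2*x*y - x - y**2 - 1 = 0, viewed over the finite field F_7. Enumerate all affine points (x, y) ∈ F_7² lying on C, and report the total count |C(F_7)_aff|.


Affine F_7-points: {(1, 0), (1, 2), (2, 5), (2, 6), (3, 0), (3, 6), (4, 3), (4, 5)}; count = 8.

For each of the 49 pairs (x, y) ∈ F_7², evaluate f(x, y) mod 7. Record the zeros.
  x = 0: [0↦6, 1↦5, 2↦2, 3↦4, 4↦4, 5↦2, 6↦5]  zeros at y ∈ ∅
  x = 1: [0↦0, 1↦1, 2↦0, 3↦4, 4↦6, 5↦6, 6↦4]  zeros at y ∈ {0, 2}
  x = 2: [0↦5, 1↦1, 2↦2, 3↦1, 4↦5, 5↦0, 6↦0]  zeros at y ∈ {5, 6}
  x = 3: [0↦0, 1↦5, 2↦1, 3↦2, 4↦1, 5↦5, 6↦0]  zeros at y ∈ {0, 6}
  x = 4: [0↦6, 1↦6, 2↦4, 3↦0, 4↦1, 5↦0, 6↦4]  zeros at y ∈ {3, 5}
  x = 5: [0↦2, 1↦4, 2↦4, 3↦2, 4↦5, 5↦6, 6↦5]  zeros at y ∈ ∅
  x = 6: [0↦2, 1↦6, 2↦1, 3↦1, 4↦6, 5↦2, 6↦3]  zeros at y ∈ ∅
Collecting zeros: affine points = {(1, 0), (1, 2), (2, 5), (2, 6), (3, 0), (3, 6), (4, 3), (4, 5)}.
Total count |C(F_7)_aff| = 8.


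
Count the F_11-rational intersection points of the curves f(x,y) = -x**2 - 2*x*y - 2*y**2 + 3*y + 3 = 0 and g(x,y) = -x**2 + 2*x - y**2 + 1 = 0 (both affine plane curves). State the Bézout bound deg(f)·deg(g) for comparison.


Common zeros: {(3, 3), (4, 9)}; count = 2; Bézout bound = 4.

deg(f) = 2, deg(g) = 2, so Bézout bound = 4.
Scan x ∈ F_11. For each x, list the y ∈ F_11 with f(x, y) ≡ 0 and those with g(x, y) ≡ 0 (mod 11); the common zeros in that column are the intersection.
  x = 0: f ≡ 0 at y ∈ {9}; g ≡ 0 at y ∈ {1, 10}; common: ∅.
  x = 1: f ≡ 0 at y ∈ ∅; g ≡ 0 at y ∈ ∅; common: ∅.
  x = 2: f ≡ 0 at y ∈ {2, 3}; g ≡ 0 at y ∈ {1, 10}; common: ∅.
  x = 3: f ≡ 0 at y ∈ {1, 3}; g ≡ 0 at y ∈ {3, 8}; common: {3}.
  x = 4: f ≡ 0 at y ∈ {5, 9}; g ≡ 0 at y ∈ {2, 9}; common: {9}.
  x = 5: f ≡ 0 at y ∈ {0, 2}; g ≡ 0 at y ∈ ∅; common: ∅.
  x = 6: f ≡ 0 at y ∈ {0, 1}; g ≡ 0 at y ∈ ∅; common: ∅.
  x = 7: f ≡ 0 at y ∈ ∅; g ≡ 0 at y ∈ ∅; common: ∅.
  x = 8: f ≡ 0 at y ∈ {5}; g ≡ 0 at y ∈ ∅; common: ∅.
  x = 9: f ≡ 0 at y ∈ ∅; g ≡ 0 at y ∈ {2, 9}; common: ∅.
  x = 10: f ≡ 0 at y ∈ ∅; g ≡ 0 at y ∈ {3, 8}; common: ∅.
Collecting: common zeros = {(3, 3), (4, 9)}, so the count is 2.
Comparison with the Bézout bound: 2 ≤ 4 = deg(f)·deg(g), as expected for curves with no common component (the affine F_11-count falls short of the bound because intersections may lie at infinity, over extension fields, or carry multiplicity).


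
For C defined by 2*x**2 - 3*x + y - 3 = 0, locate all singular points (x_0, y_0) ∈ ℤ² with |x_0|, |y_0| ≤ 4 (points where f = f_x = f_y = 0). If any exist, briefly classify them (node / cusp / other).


No singular points in the scanned grid; C is smooth there.

Compute partial derivatives:
  f_x = 4*x - 3.
  f_y = 1.
f_y = 1 is a nonzero constant, so f_y never vanishes: no point (x, y) can satisfy f = f_x = f_y = 0. In particular no (x, y) ∈ {−4, ..., 4}² is singular; the curve is smooth.


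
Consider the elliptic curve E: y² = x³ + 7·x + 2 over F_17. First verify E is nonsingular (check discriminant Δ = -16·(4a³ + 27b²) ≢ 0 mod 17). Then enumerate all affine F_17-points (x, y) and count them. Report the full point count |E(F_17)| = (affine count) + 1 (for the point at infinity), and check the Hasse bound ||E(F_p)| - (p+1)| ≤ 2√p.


Affine points = {(0, 6), (0, 11), (3, 4), (3, 13), (4, 3), (4, 14), (5, 3), (5, 14), (8, 3), (8, 14), (10, 1), (10, 16), (11, 4), (11, 13)}; affine count = 14; |E(F_17)| = 15.

Discriminant check: Δ ∝ 4a³ + 27b² = 4·7³ + 27·2² = 4·343 + 27·4 ≡ 1 (mod 17). Nonzero ⇒ E is nonsingular.
For each x ∈ F_17, compute rhs = x³ + 7·x + 2 mod 17, then count y ∈ F_17 with y² ≡ rhs.
  x = 0: rhs = 2, matching y values: 6, 11 (2 points).
  x = 1: rhs = 10, matching y values: none (0 points).
  x = 2: rhs = 7, matching y values: none (0 points).
  x = 3: rhs = 16, matching y values: 4, 13 (2 points).
  x = 4: rhs = 9, matching y values: 3, 14 (2 points).
  x = 5: rhs = 9, matching y values: 3, 14 (2 points).
  x = 6: rhs = 5, matching y values: none (0 points).
  x = 7: rhs = 3, matching y values: none (0 points).
  x = 8: rhs = 9, matching y values: 3, 14 (2 points).
  x = 9: rhs = 12, matching y values: none (0 points).
  x = 10: rhs = 1, matching y values: 1, 16 (2 points).
  x = 11: rhs = 16, matching y values: 4, 13 (2 points).
  x = 12: rhs = 12, matching y values: none (0 points).
  x = 13: rhs = 12, matching y values: none (0 points).
  x = 14: rhs = 5, matching y values: none (0 points).
  x = 15: rhs = 14, matching y values: none (0 points).
  x = 16: rhs = 11, matching y values: none (0 points).
Total affine count: 14.
Full point count |E(F_17)| = 14 + 1 = 15.
Hasse bound: |15 − (17+1)| = |-3| = 3 ≤ 2√17 ≈ 8.2462 ✓.


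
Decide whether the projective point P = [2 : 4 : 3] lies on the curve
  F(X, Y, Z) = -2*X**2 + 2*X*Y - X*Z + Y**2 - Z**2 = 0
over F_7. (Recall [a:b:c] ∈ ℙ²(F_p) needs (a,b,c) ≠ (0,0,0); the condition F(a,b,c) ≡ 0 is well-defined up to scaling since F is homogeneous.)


F(2,4,3) ≡ 2 (mod 7); P is NOT on the curve.

Evaluate F(2, 4, 3) term-by-term (mod 7).
  -2*X**2 ↦ -2·4·1·1 = -8
  2*X*Y ↦ 2·2·4·1 = 16
  -X*Z ↦ -1·2·1·3 = -6
  Y**2 ↦ 1·1·16·1 = 16
  -Z**2 ↦ -1·1·1·9 = -9
Sum: F(2, 4, 3) = (-8) + (16) + (-6) + (16) + (-9) = 9.
Reducing mod 7: 9 ≡ 2 (mod 7).
Since F(a, b, c) ≡ 2 ≠ 0 (mod 7), P does NOT lie on the curve.


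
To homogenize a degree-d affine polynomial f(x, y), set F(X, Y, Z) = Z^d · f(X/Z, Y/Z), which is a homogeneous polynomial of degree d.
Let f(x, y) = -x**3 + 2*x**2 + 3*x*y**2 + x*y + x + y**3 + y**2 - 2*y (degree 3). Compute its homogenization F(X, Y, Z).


F(X, Y, Z) = -X**3 + 2*X**2*Z + 3*X*Y**2 + X*Y*Z + X*Z**2 + Y**3 + Y**2*Z - 2*Y*Z**2

deg(f) = 3.
Substitute x = X/Z, y = Y/Z into f, then multiply by Z^3.
  monomial -1·x^3·y^0 ↦ -1·X^3·Y^0·Z^0.
  monomial 2·x^2·y^0 ↦ 2·X^2·Y^0·Z^1.
  monomial 3·x^1·y^2 ↦ 3·X^1·Y^2·Z^0.
  monomial 1·x^1·y^1 ↦ 1·X^1·Y^1·Z^1.
  monomial 1·x^1·y^0 ↦ 1·X^1·Y^0·Z^2.
  monomial 1·x^0·y^3 ↦ 1·X^0·Y^3·Z^0.
  monomial 1·x^0·y^2 ↦ 1·X^0·Y^2·Z^1.
  monomial -2·x^0·y^1 ↦ -2·X^0·Y^1·Z^2.
Collecting: F(X, Y, Z) = -X**3 + 2*X**2*Z + 3*X*Y**2 + X*Y*Z + X*Z**2 + Y**3 + Y**2*Z - 2*Y*Z**2.


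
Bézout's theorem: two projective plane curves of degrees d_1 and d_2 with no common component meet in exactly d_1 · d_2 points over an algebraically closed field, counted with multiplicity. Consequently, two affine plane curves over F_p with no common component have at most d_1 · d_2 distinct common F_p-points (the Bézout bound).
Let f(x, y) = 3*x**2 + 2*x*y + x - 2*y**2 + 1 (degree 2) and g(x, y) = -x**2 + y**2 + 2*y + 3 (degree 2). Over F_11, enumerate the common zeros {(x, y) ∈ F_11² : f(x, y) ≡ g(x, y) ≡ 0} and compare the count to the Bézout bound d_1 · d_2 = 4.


Common zeros: ∅; count = 0; Bézout bound = 4.

deg(f) = 2, deg(g) = 2, so Bézout bound = 4.
Scan x ∈ F_11. For each x, list the y ∈ F_11 with f(x, y) ≡ 0 and those with g(x, y) ≡ 0 (mod 11); the common zeros in that column are the intersection.
  x = 0: f ≡ 0 at y ∈ ∅; g ≡ 0 at y ∈ {2, 7}; common: ∅.
  x = 1: f ≡ 0 at y ∈ {6}; g ≡ 0 at y ∈ ∅; common: ∅.
  x = 2: f ≡ 0 at y ∈ {6, 7}; g ≡ 0 at y ∈ ∅; common: ∅.
  x = 3: f ≡ 0 at y ∈ {5, 9}; g ≡ 0 at y ∈ ∅; common: ∅.
  x = 4: f ≡ 0 at y ∈ {7, 8}; g ≡ 0 at y ∈ {4, 5}; common: ∅.
  x = 5: f ≡ 0 at y ∈ {8}; g ≡ 0 at y ∈ {0, 9}; common: ∅.
  x = 6: f ≡ 0 at y ∈ ∅; g ≡ 0 at y ∈ {0, 9}; common: ∅.
  x = 7: f ≡ 0 at y ∈ ∅; g ≡ 0 at y ∈ {4, 5}; common: ∅.
  x = 8: f ≡ 0 at y ∈ {3, 5}; g ≡ 0 at y ∈ ∅; common: ∅.
  x = 9: f ≡ 0 at y ∈ {0, 9}; g ≡ 0 at y ∈ ∅; common: ∅.
  x = 10: f ≡ 0 at y ∈ ∅; g ≡ 0 at y ∈ ∅; common: ∅.
Collecting: common zeros = ∅, so the count is 0.
Comparison with the Bézout bound: 0 ≤ 4 = deg(f)·deg(g), as expected for curves with no common component (the affine F_11-count falls short of the bound because intersections may lie at infinity, over extension fields, or carry multiplicity).


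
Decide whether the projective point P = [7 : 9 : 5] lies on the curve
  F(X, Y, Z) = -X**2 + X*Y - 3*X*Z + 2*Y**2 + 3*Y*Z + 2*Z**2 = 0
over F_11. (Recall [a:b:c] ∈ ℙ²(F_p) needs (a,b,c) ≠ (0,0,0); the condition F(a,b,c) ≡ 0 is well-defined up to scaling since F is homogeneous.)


F(7,9,5) ≡ 3 (mod 11); P is NOT on the curve.

Evaluate F(7, 9, 5) term-by-term (mod 11).
  -X**2 ↦ -1·49·1·1 = -49
  X*Y ↦ 1·7·9·1 = 63
  -3*X*Z ↦ -3·7·1·5 = -105
  2*Y**2 ↦ 2·1·81·1 = 162
  3*Y*Z ↦ 3·1·9·5 = 135
  2*Z**2 ↦ 2·1·1·25 = 50
Sum: F(7, 9, 5) = (-49) + (63) + (-105) + (162) + (135) + (50) = 256.
Reducing mod 11: 256 ≡ 3 (mod 11).
Since F(a, b, c) ≡ 3 ≠ 0 (mod 11), P does NOT lie on the curve.


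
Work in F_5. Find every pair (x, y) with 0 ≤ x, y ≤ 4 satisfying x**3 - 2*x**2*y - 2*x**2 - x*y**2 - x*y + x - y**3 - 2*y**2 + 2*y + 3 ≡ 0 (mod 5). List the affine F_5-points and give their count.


Affine F_5-points: {(0, 4), (2, 0), (2, 2), (2, 4), (3, 0), (3, 1), (3, 4)}; count = 7.

For each of the 25 pairs (x, y) ∈ F_5², evaluate f(x, y) mod 5. Record the zeros.
  x = 0: [0↦3, 1↦2, 2↦1, 3↦4, 4↦0]  zeros at y ∈ {4}
  x = 1: [0↦3, 1↦3, 2↦1, 3↦1, 4↦2]  zeros at y ∈ ∅
  x = 2: [0↦0, 1↦2, 2↦0, 3↦3, 4↦0]  zeros at y ∈ {0, 2, 4}
  x = 3: [0↦0, 1↦0, 2↦4, 3↦1, 4↦0]  zeros at y ∈ {0, 1, 4}
  x = 4: [0↦4, 1↦3, 2↦4, 3↦1, 4↦3]  zeros at y ∈ ∅
Collecting zeros: affine points = {(0, 4), (2, 0), (2, 2), (2, 4), (3, 0), (3, 1), (3, 4)}.
Total count |C(F_5)_aff| = 7.


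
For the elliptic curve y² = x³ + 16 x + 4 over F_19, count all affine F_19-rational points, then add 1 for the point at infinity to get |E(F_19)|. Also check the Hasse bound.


Affine points = {(0, 2), (0, 17), (2, 5), (2, 14), (5, 0), (8, 6), (8, 13), (10, 9), (10, 10), (12, 9), (12, 10), (15, 3), (15, 16), (16, 9), (16, 10), (18, 5), (18, 14)}; affine count = 17; |E(F_19)| = 18.

Discriminant check: Δ ∝ 4a³ + 27b² = 4·16³ + 27·4² = 4·4096 + 27·16 ≡ 1 (mod 19). Nonzero ⇒ E is nonsingular.
For each x ∈ F_19, compute rhs = x³ + 16·x + 4 mod 19, then count y ∈ F_19 with y² ≡ rhs.
  x = 0: rhs = 4, matching y values: 2, 17 (2 points).
  x = 1: rhs = 2, matching y values: none (0 points).
  x = 2: rhs = 6, matching y values: 5, 14 (2 points).
  x = 3: rhs = 3, matching y values: none (0 points).
  x = 4: rhs = 18, matching y values: none (0 points).
  x = 5: rhs = 0, matching y values: 0 (1 points).
  x = 6: rhs = 12, matching y values: none (0 points).
  x = 7: rhs = 3, matching y values: none (0 points).
  x = 8: rhs = 17, matching y values: 6, 13 (2 points).
  x = 9: rhs = 3, matching y values: none (0 points).
  x = 10: rhs = 5, matching y values: 9, 10 (2 points).
  x = 11: rhs = 10, matching y values: none (0 points).
  x = 12: rhs = 5, matching y values: 9, 10 (2 points).
  x = 13: rhs = 15, matching y values: none (0 points).
  x = 14: rhs = 8, matching y values: none (0 points).
  x = 15: rhs = 9, matching y values: 3, 16 (2 points).
  x = 16: rhs = 5, matching y values: 9, 10 (2 points).
  x = 17: rhs = 2, matching y values: none (0 points).
  x = 18: rhs = 6, matching y values: 5, 14 (2 points).
Total affine count: 17.
Full point count |E(F_19)| = 17 + 1 = 18.
Hasse bound: |18 − (19+1)| = |-2| = 2 ≤ 2√19 ≈ 8.7178 ✓.


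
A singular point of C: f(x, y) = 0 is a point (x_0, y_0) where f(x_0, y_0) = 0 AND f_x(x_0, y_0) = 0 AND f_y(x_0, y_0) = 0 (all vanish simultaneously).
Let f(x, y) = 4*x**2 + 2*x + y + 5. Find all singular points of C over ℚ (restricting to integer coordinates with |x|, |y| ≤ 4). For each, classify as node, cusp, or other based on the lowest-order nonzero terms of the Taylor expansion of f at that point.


No singular points in the scanned grid; C is smooth there.

Compute partial derivatives:
  f_x = 8*x + 2.
  f_y = 1.
f_y = 1 is a nonzero constant, so f_y never vanishes: no point (x, y) can satisfy f = f_x = f_y = 0. In particular no (x, y) ∈ {−4, ..., 4}² is singular; the curve is smooth.


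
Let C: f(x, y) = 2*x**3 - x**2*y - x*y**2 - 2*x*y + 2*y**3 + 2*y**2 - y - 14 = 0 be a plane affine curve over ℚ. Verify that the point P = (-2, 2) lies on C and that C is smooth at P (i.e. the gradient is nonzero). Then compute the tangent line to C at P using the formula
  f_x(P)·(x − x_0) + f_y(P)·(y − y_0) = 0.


Tangent line at P: 24*x + 39*y - 30 = 0.

Step 1: f(-2, 2) = 0, so P lies on C.
Step 2: partial derivatives
  f_x(x, y) = 6*x**2 - 2*x*y - y**2 - 2*y, f_y(x, y) = -x**2 - 2*x*y - 2*x + 6*y**2 + 4*y - 1.
  f_x(P) = 24, f_y(P) = 39 (gradient nonzero, so P is smooth).
Step 3: tangent line at P: 24·(x − -2) + 39·(y − 2) = 0.
Expanding: 24*x + 39*y - 30 = 0.


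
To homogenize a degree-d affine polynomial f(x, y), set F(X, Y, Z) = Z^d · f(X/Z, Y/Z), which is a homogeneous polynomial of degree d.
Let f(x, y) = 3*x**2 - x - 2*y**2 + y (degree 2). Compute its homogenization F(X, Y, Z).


F(X, Y, Z) = 3*X**2 - X*Z - 2*Y**2 + Y*Z

deg(f) = 2.
Substitute x = X/Z, y = Y/Z into f, then multiply by Z^2.
  monomial 3·x^2·y^0 ↦ 3·X^2·Y^0·Z^0.
  monomial -1·x^1·y^0 ↦ -1·X^1·Y^0·Z^1.
  monomial -2·x^0·y^2 ↦ -2·X^0·Y^2·Z^0.
  monomial 1·x^0·y^1 ↦ 1·X^0·Y^1·Z^1.
Collecting: F(X, Y, Z) = 3*X**2 - X*Z - 2*Y**2 + Y*Z.


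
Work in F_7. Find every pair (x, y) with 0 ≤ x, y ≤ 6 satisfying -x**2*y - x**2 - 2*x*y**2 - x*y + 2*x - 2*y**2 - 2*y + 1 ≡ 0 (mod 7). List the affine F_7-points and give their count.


Affine F_7-points: {(2, 3), (2, 5), (4, 0), (4, 2), (5, 0), (5, 2), (6, 6)}; count = 7.

For each of the 49 pairs (x, y) ∈ F_7², evaluate f(x, y) mod 7. Record the zeros.
  x = 0: [0↦1, 1↦4, 2↦3, 3↦5, 4↦3, 5↦4, 6↦1]  zeros at y ∈ ∅
  x = 1: [0↦2, 1↦1, 2↦6, 3↦3, 4↦6, 5↦1, 6↦2]  zeros at y ∈ ∅
  x = 2: [0↦1, 1↦1, 2↦3, 3↦0, 4↦6, 5↦0, 6↦3]  zeros at y ∈ {3, 5}
  x = 3: [0↦5, 1↦4, 2↦1, 3↦3, 4↦3, 5↦1, 6↦4]  zeros at y ∈ ∅
  x = 4: [0↦0, 1↦3, 2↦0, 3↦5, 4↦4, 5↦4, 6↦5]  zeros at y ∈ {0, 2}
  x = 5: [0↦0, 1↦5, 2↦0, 3↦6, 4↦2, 5↦2, 6↦6]  zeros at y ∈ {0, 2}
  x = 6: [0↦5, 1↦3, 2↦1, 3↦6, 4↦4, 5↦2, 6↦0]  zeros at y ∈ {6}
Collecting zeros: affine points = {(2, 3), (2, 5), (4, 0), (4, 2), (5, 0), (5, 2), (6, 6)}.
Total count |C(F_7)_aff| = 7.


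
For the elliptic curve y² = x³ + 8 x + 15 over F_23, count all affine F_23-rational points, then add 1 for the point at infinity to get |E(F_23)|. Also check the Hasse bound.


Affine points = {(1, 1), (1, 22), (2, 4), (2, 19), (6, 7), (6, 16), (7, 0), (8, 4), (8, 19), (11, 10), (11, 13), (13, 4), (13, 19), (17, 2), (17, 21), (22, 11), (22, 12)}; affine count = 17; |E(F_23)| = 18.

Discriminant check: Δ ∝ 4a³ + 27b² = 4·8³ + 27·15² = 4·512 + 27·225 ≡ 4 (mod 23). Nonzero ⇒ E is nonsingular.
For each x ∈ F_23, compute rhs = x³ + 8·x + 15 mod 23, then count y ∈ F_23 with y² ≡ rhs.
  x = 0: rhs = 15, matching y values: none (0 points).
  x = 1: rhs = 1, matching y values: 1, 22 (2 points).
  x = 2: rhs = 16, matching y values: 4, 19 (2 points).
  x = 3: rhs = 20, matching y values: none (0 points).
  x = 4: rhs = 19, matching y values: none (0 points).
  x = 5: rhs = 19, matching y values: none (0 points).
  x = 6: rhs = 3, matching y values: 7, 16 (2 points).
  x = 7: rhs = 0, matching y values: 0 (1 points).
  x = 8: rhs = 16, matching y values: 4, 19 (2 points).
  x = 9: rhs = 11, matching y values: none (0 points).
  x = 10: rhs = 14, matching y values: none (0 points).
  x = 11: rhs = 8, matching y values: 10, 13 (2 points).
  x = 12: rhs = 22, matching y values: none (0 points).
  x = 13: rhs = 16, matching y values: 4, 19 (2 points).
  x = 14: rhs = 19, matching y values: none (0 points).
  x = 15: rhs = 14, matching y values: none (0 points).
  x = 16: rhs = 7, matching y values: none (0 points).
  x = 17: rhs = 4, matching y values: 2, 21 (2 points).
  x = 18: rhs = 11, matching y values: none (0 points).
  x = 19: rhs = 11, matching y values: none (0 points).
  x = 20: rhs = 10, matching y values: none (0 points).
  x = 21: rhs = 14, matching y values: none (0 points).
  x = 22: rhs = 6, matching y values: 11, 12 (2 points).
Total affine count: 17.
Full point count |E(F_23)| = 17 + 1 = 18.
Hasse bound: |18 − (23+1)| = |-6| = 6 ≤ 2√23 ≈ 9.5917 ✓.
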